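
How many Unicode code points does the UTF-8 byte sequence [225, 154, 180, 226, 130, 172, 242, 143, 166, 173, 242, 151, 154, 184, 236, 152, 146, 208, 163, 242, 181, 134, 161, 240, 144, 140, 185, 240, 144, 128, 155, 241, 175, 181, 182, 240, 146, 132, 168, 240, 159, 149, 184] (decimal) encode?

12

Byte at offset 0: 0xE1 = 11100001 → 3-byte char (#1). Advance 3.
Byte at offset 3: 0xE2 = 11100010 → 3-byte char (#2). Advance 3.
Byte at offset 6: 0xF2 = 11110010 → 4-byte char (#3). Advance 4.
Byte at offset 10: 0xF2 = 11110010 → 4-byte char (#4). Advance 4.
Byte at offset 14: 0xEC = 11101100 → 3-byte char (#5). Advance 3.
Byte at offset 17: 0xD0 = 11010000 → 2-byte char (#6). Advance 2.
Byte at offset 19: 0xF2 = 11110010 → 4-byte char (#7). Advance 4.
Byte at offset 23: 0xF0 = 11110000 → 4-byte char (#8). Advance 4.
Byte at offset 27: 0xF0 = 11110000 → 4-byte char (#9). Advance 4.
Byte at offset 31: 0xF1 = 11110001 → 4-byte char (#10). Advance 4.
Byte at offset 35: 0xF0 = 11110000 → 4-byte char (#11). Advance 4.
Byte at offset 39: 0xF0 = 11110000 → 4-byte char (#12). Advance 4.
Reached end at offset 43 after 12 code points.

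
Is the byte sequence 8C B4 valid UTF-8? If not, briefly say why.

invalid (continuation byte with no leading byte)

Byte 0x8C = 10001100 has the form 10xxxxxx — a continuation byte — but there is no preceding leading byte.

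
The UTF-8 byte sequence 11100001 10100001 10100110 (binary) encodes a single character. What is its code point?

Leading byte 0xE1 = 11100001 matches 1110xxxx → 3-byte sequence.
Byte 1: 0xE1 = 11100001, payload 0001 (4 bits).
Byte 2: 0xA1 = 10100001 (10xxxxxx ✓), payload 100001.
Byte 3: 0xA6 = 10100110 (10xxxxxx ✓), payload 100110.
Concatenate: 0001100001100110 = 0x1866 (16 bits → U+1866).

U+1866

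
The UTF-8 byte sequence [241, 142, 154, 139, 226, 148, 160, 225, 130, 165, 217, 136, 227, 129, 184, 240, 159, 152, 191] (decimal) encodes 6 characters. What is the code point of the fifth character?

Offset 0: leading byte 0xF1 = 11110001 → 4-byte char #1 = F1 8E 9A 8B.
Offset 4: leading byte 0xE2 = 11100010 → 3-byte char #2 = E2 94 A0.
Offset 7: leading byte 0xE1 = 11100001 → 3-byte char #3 = E1 82 A5.
Offset 10: leading byte 0xD9 = 11011001 → 2-byte char #4 = D9 88.
Offset 12: leading byte 0xE3 = 11100011 → 3-byte char #5 = E3 81 B8.
Leading byte 0xE3 = 11100011 matches 1110xxxx → 3-byte sequence.
Byte 1: 0xE3 = 11100011, payload 0011 (4 bits).
Byte 2: 0x81 = 10000001 (10xxxxxx ✓), payload 000001.
Byte 3: 0xB8 = 10111000 (10xxxxxx ✓), payload 111000.
Concatenate: 0011000001111000 = 0x3078 (16 bits → U+3078).

U+3078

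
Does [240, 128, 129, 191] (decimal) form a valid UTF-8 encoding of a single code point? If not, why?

invalid (overlong encoding)

Leading byte 0xF0 = 11110000 → 4-byte form.
Continuation bytes all match 10xxxxxx. Payload decodes to 0x7F.
But 0x7F < 0x10000, the minimum for a 4-byte sequence — this is an overlong encoding.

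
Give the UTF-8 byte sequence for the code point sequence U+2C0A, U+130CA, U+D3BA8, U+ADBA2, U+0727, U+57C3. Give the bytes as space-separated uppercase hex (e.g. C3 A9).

U+2C0A: 3-byte form → E2 B0 8A.
U+130CA: 4-byte form → F0 93 83 8A.
U+D3BA8: 4-byte form → F3 93 AE A8.
U+ADBA2: 4-byte form → F2 AD AE A2.
U+0727: 2-byte form → DC A7.
U+57C3: 3-byte form → E5 9F 83.
Concatenated (20 bytes): E2 B0 8A F0 93 83 8A F3 93 AE A8 F2 AD AE A2 DC A7 E5 9F 83.

E2 B0 8A F0 93 83 8A F3 93 AE A8 F2 AD AE A2 DC A7 E5 9F 83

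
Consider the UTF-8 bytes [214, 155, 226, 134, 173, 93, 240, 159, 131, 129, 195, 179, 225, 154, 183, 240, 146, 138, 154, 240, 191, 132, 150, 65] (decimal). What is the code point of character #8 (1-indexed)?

U+3F116

Offset 0: leading byte 0xD6 = 11010110 → 2-byte char #1 = D6 9B.
Offset 2: leading byte 0xE2 = 11100010 → 3-byte char #2 = E2 86 AD.
Offset 5: leading byte 0x5D = 01011101 → 1-byte char #3 = 5D.
Offset 6: leading byte 0xF0 = 11110000 → 4-byte char #4 = F0 9F 83 81.
Offset 10: leading byte 0xC3 = 11000011 → 2-byte char #5 = C3 B3.
Offset 12: leading byte 0xE1 = 11100001 → 3-byte char #6 = E1 9A B7.
Offset 15: leading byte 0xF0 = 11110000 → 4-byte char #7 = F0 92 8A 9A.
Offset 19: leading byte 0xF0 = 11110000 → 4-byte char #8 = F0 BF 84 96.
Leading byte 0xF0 = 11110000 matches 11110xxx → 4-byte sequence.
Byte 1: 0xF0 = 11110000, payload 000 (3 bits).
Byte 2: 0xBF = 10111111 (10xxxxxx ✓), payload 111111.
Byte 3: 0x84 = 10000100 (10xxxxxx ✓), payload 000100.
Byte 4: 0x96 = 10010110 (10xxxxxx ✓), payload 010110.
Concatenate: 000111111000100010110 = 0x3F116 (21 bits → U+3F116).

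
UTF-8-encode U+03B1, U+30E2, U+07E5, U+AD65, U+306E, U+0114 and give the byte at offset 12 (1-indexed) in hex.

1-indexed offset 12 is 0-indexed offset 11.
U+03B1 → 2-byte form CE B1 at offsets 0–1.
U+30E2 → 3-byte form E3 83 A2 at offsets 2–4.
U+07E5 → 2-byte form DF A5 at offsets 5–6.
U+AD65 → 3-byte form EA B5 A5 at offsets 7–9.
U+306E → 3-byte form E3 81 AE at offsets 10–12.
Offset 11 falls in char 5's range; it's byte 2 of E3 81 AE = 0x81.

0x81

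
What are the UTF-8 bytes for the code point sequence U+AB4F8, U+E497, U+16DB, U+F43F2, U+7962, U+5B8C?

F2 AB 93 B8 EE 92 97 E1 9B 9B F3 B4 8F B2 E7 A5 A2 E5 AE 8C

U+AB4F8: 4-byte form → F2 AB 93 B8.
U+E497: 3-byte form → EE 92 97.
U+16DB: 3-byte form → E1 9B 9B.
U+F43F2: 4-byte form → F3 B4 8F B2.
U+7962: 3-byte form → E7 A5 A2.
U+5B8C: 3-byte form → E5 AE 8C.
Concatenated (20 bytes): F2 AB 93 B8 EE 92 97 E1 9B 9B F3 B4 8F B2 E7 A5 A2 E5 AE 8C.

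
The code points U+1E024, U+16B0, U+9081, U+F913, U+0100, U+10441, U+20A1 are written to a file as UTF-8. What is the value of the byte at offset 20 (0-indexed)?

0x82

U+1E024 → 4-byte form F0 9E 80 A4 at offsets 0–3.
U+16B0 → 3-byte form E1 9A B0 at offsets 4–6.
U+9081 → 3-byte form E9 82 81 at offsets 7–9.
U+F913 → 3-byte form EF A4 93 at offsets 10–12.
U+0100 → 2-byte form C4 80 at offsets 13–14.
U+10441 → 4-byte form F0 90 91 81 at offsets 15–18.
U+20A1 → 3-byte form E2 82 A1 at offsets 19–21.
Offset 20 falls in char 7's range; it's byte 2 of E2 82 A1 = 0x82.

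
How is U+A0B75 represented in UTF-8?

F2 A0 AD B5

U+A0B75 = 0xA0B75 = 658293 decimal. In range U+10000–U+10FFFF → 4-byte form: 11110xxx 10xxxxxx 10xxxxxx 10xxxxxx.
Binary (21 bits): 010100000101101110101.
Split 3+6+6+6: 010 | 100000 | 101101 | 110101.
Byte 1: 11110010 = 0xF2.
Byte 2: 10100000 = 0xA0.
Byte 3: 10101101 = 0xAD.
Byte 4: 10110101 = 0xB5.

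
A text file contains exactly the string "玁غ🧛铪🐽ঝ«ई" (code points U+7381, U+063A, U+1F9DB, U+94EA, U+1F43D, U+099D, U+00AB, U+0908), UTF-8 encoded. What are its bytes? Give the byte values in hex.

E7 8E 81 D8 BA F0 9F A7 9B E9 93 AA F0 9F 90 BD E0 A6 9D C2 AB E0 A4 88

U+7381: 3-byte form → E7 8E 81.
U+063A: 2-byte form → D8 BA.
U+1F9DB: 4-byte form → F0 9F A7 9B.
U+94EA: 3-byte form → E9 93 AA.
U+1F43D: 4-byte form → F0 9F 90 BD.
U+099D: 3-byte form → E0 A6 9D.
U+00AB: 2-byte form → C2 AB.
U+0908: 3-byte form → E0 A4 88.
Concatenated (24 bytes): E7 8E 81 D8 BA F0 9F A7 9B E9 93 AA F0 9F 90 BD E0 A6 9D C2 AB E0 A4 88.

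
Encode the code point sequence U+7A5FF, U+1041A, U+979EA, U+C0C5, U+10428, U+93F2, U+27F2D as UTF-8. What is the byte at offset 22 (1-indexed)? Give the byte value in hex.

1-indexed offset 22 is 0-indexed offset 21.
U+7A5FF → 4-byte form F1 BA 97 BF at offsets 0–3.
U+1041A → 4-byte form F0 90 90 9A at offsets 4–7.
U+979EA → 4-byte form F2 97 A7 AA at offsets 8–11.
U+C0C5 → 3-byte form EC 83 85 at offsets 12–14.
U+10428 → 4-byte form F0 90 90 A8 at offsets 15–18.
U+93F2 → 3-byte form E9 8F B2 at offsets 19–21.
Offset 21 falls in char 6's range; it's byte 3 of E9 8F B2 = 0xB2.

0xB2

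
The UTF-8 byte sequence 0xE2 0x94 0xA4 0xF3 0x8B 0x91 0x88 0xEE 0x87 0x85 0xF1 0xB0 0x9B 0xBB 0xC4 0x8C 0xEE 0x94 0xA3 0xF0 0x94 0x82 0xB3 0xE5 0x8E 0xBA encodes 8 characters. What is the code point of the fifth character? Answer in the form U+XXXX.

Offset 0: leading byte 0xE2 = 11100010 → 3-byte char #1 = E2 94 A4.
Offset 3: leading byte 0xF3 = 11110011 → 4-byte char #2 = F3 8B 91 88.
Offset 7: leading byte 0xEE = 11101110 → 3-byte char #3 = EE 87 85.
Offset 10: leading byte 0xF1 = 11110001 → 4-byte char #4 = F1 B0 9B BB.
Offset 14: leading byte 0xC4 = 11000100 → 2-byte char #5 = C4 8C.
Leading byte 0xC4 = 11000100 matches 110xxxxx → 2-byte sequence.
Byte 1: 0xC4 = 11000100, payload 00100 (5 bits).
Byte 2: 0x8C = 10001100 (10xxxxxx ✓), payload 001100.
Concatenate: 00100001100 = 0x10C (11 bits → U+010C).

U+010C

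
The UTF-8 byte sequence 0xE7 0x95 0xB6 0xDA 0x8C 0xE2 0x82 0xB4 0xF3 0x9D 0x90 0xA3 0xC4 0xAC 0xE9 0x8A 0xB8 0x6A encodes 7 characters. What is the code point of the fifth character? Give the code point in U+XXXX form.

Offset 0: leading byte 0xE7 = 11100111 → 3-byte char #1 = E7 95 B6.
Offset 3: leading byte 0xDA = 11011010 → 2-byte char #2 = DA 8C.
Offset 5: leading byte 0xE2 = 11100010 → 3-byte char #3 = E2 82 B4.
Offset 8: leading byte 0xF3 = 11110011 → 4-byte char #4 = F3 9D 90 A3.
Offset 12: leading byte 0xC4 = 11000100 → 2-byte char #5 = C4 AC.
Leading byte 0xC4 = 11000100 matches 110xxxxx → 2-byte sequence.
Byte 1: 0xC4 = 11000100, payload 00100 (5 bits).
Byte 2: 0xAC = 10101100 (10xxxxxx ✓), payload 101100.
Concatenate: 00100101100 = 0x12C (11 bits → U+012C).

U+012C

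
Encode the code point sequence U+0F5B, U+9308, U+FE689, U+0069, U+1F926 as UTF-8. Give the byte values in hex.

U+0F5B: 3-byte form → E0 BD 9B.
U+9308: 3-byte form → E9 8C 88.
U+FE689: 4-byte form → F3 BE 9A 89.
U+0069: 1-byte form → 69.
U+1F926: 4-byte form → F0 9F A4 A6.
Concatenated (15 bytes): E0 BD 9B E9 8C 88 F3 BE 9A 89 69 F0 9F A4 A6.

E0 BD 9B E9 8C 88 F3 BE 9A 89 69 F0 9F A4 A6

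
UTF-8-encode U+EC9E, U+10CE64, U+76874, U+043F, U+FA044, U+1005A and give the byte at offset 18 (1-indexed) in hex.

1-indexed offset 18 is 0-indexed offset 17.
U+EC9E → 3-byte form EE B2 9E at offsets 0–2.
U+10CE64 → 4-byte form F4 8C B9 A4 at offsets 3–6.
U+76874 → 4-byte form F1 B6 A1 B4 at offsets 7–10.
U+043F → 2-byte form D0 BF at offsets 11–12.
U+FA044 → 4-byte form F3 BA 81 84 at offsets 13–16.
U+1005A → 4-byte form F0 90 81 9A at offsets 17–20.
Offset 17 falls in char 6's range; it's byte 1 of F0 90 81 9A = 0xF0.

0xF0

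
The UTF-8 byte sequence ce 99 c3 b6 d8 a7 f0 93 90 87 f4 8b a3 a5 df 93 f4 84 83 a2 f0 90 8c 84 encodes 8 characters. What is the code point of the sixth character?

Offset 0: leading byte 0xCE = 11001110 → 2-byte char #1 = CE 99.
Offset 2: leading byte 0xC3 = 11000011 → 2-byte char #2 = C3 B6.
Offset 4: leading byte 0xD8 = 11011000 → 2-byte char #3 = D8 A7.
Offset 6: leading byte 0xF0 = 11110000 → 4-byte char #4 = F0 93 90 87.
Offset 10: leading byte 0xF4 = 11110100 → 4-byte char #5 = F4 8B A3 A5.
Offset 14: leading byte 0xDF = 11011111 → 2-byte char #6 = DF 93.
Leading byte 0xDF = 11011111 matches 110xxxxx → 2-byte sequence.
Byte 1: 0xDF = 11011111, payload 11111 (5 bits).
Byte 2: 0x93 = 10010011 (10xxxxxx ✓), payload 010011.
Concatenate: 11111010011 = 0x7D3 (11 bits → U+07D3).

U+07D3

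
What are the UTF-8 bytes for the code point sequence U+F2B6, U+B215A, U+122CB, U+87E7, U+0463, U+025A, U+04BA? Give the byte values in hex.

U+F2B6: 3-byte form → EF 8A B6.
U+B215A: 4-byte form → F2 B2 85 9A.
U+122CB: 4-byte form → F0 92 8B 8B.
U+87E7: 3-byte form → E8 9F A7.
U+0463: 2-byte form → D1 A3.
U+025A: 2-byte form → C9 9A.
U+04BA: 2-byte form → D2 BA.
Concatenated (20 bytes): EF 8A B6 F2 B2 85 9A F0 92 8B 8B E8 9F A7 D1 A3 C9 9A D2 BA.

EF 8A B6 F2 B2 85 9A F0 92 8B 8B E8 9F A7 D1 A3 C9 9A D2 BA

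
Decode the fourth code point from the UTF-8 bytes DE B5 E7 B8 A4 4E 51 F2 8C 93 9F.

U+0051

Offset 0: leading byte 0xDE = 11011110 → 2-byte char #1 = DE B5.
Offset 2: leading byte 0xE7 = 11100111 → 3-byte char #2 = E7 B8 A4.
Offset 5: leading byte 0x4E = 01001110 → 1-byte char #3 = 4E.
Offset 6: leading byte 0x51 = 01010001 → 1-byte char #4 = 51.
Leading byte 0x51 = 01010001 matches 0xxxxxxx → 1-byte sequence.
Byte 1: 0x51 = 01010001, payload 1010001 (7 bits).
Concatenate: 1010001 = 0x51 (7 bits → U+0051).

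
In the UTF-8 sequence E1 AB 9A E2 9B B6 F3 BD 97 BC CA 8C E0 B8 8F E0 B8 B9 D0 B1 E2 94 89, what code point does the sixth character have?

U+0E39

Offset 0: leading byte 0xE1 = 11100001 → 3-byte char #1 = E1 AB 9A.
Offset 3: leading byte 0xE2 = 11100010 → 3-byte char #2 = E2 9B B6.
Offset 6: leading byte 0xF3 = 11110011 → 4-byte char #3 = F3 BD 97 BC.
Offset 10: leading byte 0xCA = 11001010 → 2-byte char #4 = CA 8C.
Offset 12: leading byte 0xE0 = 11100000 → 3-byte char #5 = E0 B8 8F.
Offset 15: leading byte 0xE0 = 11100000 → 3-byte char #6 = E0 B8 B9.
Leading byte 0xE0 = 11100000 matches 1110xxxx → 3-byte sequence.
Byte 1: 0xE0 = 11100000, payload 0000 (4 bits).
Byte 2: 0xB8 = 10111000 (10xxxxxx ✓), payload 111000.
Byte 3: 0xB9 = 10111001 (10xxxxxx ✓), payload 111001.
Concatenate: 0000111000111001 = 0xE39 (16 bits → U+0E39).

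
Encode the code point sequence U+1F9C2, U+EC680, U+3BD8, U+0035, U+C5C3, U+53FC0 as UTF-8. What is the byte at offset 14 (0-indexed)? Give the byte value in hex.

0x83

U+1F9C2 → 4-byte form F0 9F A7 82 at offsets 0–3.
U+EC680 → 4-byte form F3 AC 9A 80 at offsets 4–7.
U+3BD8 → 3-byte form E3 AF 98 at offsets 8–10.
U+0035 → 1-byte form 35 at offsets 11–11.
U+C5C3 → 3-byte form EC 97 83 at offsets 12–14.
Offset 14 falls in char 5's range; it's byte 3 of EC 97 83 = 0x83.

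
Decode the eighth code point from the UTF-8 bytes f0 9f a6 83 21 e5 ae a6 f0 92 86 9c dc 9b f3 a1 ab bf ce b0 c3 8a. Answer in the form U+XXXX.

U+00CA

Offset 0: leading byte 0xF0 = 11110000 → 4-byte char #1 = F0 9F A6 83.
Offset 4: leading byte 0x21 = 00100001 → 1-byte char #2 = 21.
Offset 5: leading byte 0xE5 = 11100101 → 3-byte char #3 = E5 AE A6.
Offset 8: leading byte 0xF0 = 11110000 → 4-byte char #4 = F0 92 86 9C.
Offset 12: leading byte 0xDC = 11011100 → 2-byte char #5 = DC 9B.
Offset 14: leading byte 0xF3 = 11110011 → 4-byte char #6 = F3 A1 AB BF.
Offset 18: leading byte 0xCE = 11001110 → 2-byte char #7 = CE B0.
Offset 20: leading byte 0xC3 = 11000011 → 2-byte char #8 = C3 8A.
Leading byte 0xC3 = 11000011 matches 110xxxxx → 2-byte sequence.
Byte 1: 0xC3 = 11000011, payload 00011 (5 bits).
Byte 2: 0x8A = 10001010 (10xxxxxx ✓), payload 001010.
Concatenate: 00011001010 = 0xCA (11 bits → U+00CA).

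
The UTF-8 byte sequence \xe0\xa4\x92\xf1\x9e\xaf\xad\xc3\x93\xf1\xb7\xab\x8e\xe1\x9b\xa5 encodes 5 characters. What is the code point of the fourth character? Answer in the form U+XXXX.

U+77ACE

Offset 0: leading byte 0xE0 = 11100000 → 3-byte char #1 = E0 A4 92.
Offset 3: leading byte 0xF1 = 11110001 → 4-byte char #2 = F1 9E AF AD.
Offset 7: leading byte 0xC3 = 11000011 → 2-byte char #3 = C3 93.
Offset 9: leading byte 0xF1 = 11110001 → 4-byte char #4 = F1 B7 AB 8E.
Leading byte 0xF1 = 11110001 matches 11110xxx → 4-byte sequence.
Byte 1: 0xF1 = 11110001, payload 001 (3 bits).
Byte 2: 0xB7 = 10110111 (10xxxxxx ✓), payload 110111.
Byte 3: 0xAB = 10101011 (10xxxxxx ✓), payload 101011.
Byte 4: 0x8E = 10001110 (10xxxxxx ✓), payload 001110.
Concatenate: 001110111101011001110 = 0x77ACE (21 bits → U+77ACE).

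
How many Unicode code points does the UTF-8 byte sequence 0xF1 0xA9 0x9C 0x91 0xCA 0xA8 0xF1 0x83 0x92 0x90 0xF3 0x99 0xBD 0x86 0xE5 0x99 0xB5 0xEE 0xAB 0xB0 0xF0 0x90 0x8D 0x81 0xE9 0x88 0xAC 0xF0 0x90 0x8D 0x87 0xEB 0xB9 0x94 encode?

Byte at offset 0: 0xF1 = 11110001 → 4-byte char (#1). Advance 4.
Byte at offset 4: 0xCA = 11001010 → 2-byte char (#2). Advance 2.
Byte at offset 6: 0xF1 = 11110001 → 4-byte char (#3). Advance 4.
Byte at offset 10: 0xF3 = 11110011 → 4-byte char (#4). Advance 4.
Byte at offset 14: 0xE5 = 11100101 → 3-byte char (#5). Advance 3.
Byte at offset 17: 0xEE = 11101110 → 3-byte char (#6). Advance 3.
Byte at offset 20: 0xF0 = 11110000 → 4-byte char (#7). Advance 4.
Byte at offset 24: 0xE9 = 11101001 → 3-byte char (#8). Advance 3.
Byte at offset 27: 0xF0 = 11110000 → 4-byte char (#9). Advance 4.
Byte at offset 31: 0xEB = 11101011 → 3-byte char (#10). Advance 3.
Reached end at offset 34 after 10 code points.

10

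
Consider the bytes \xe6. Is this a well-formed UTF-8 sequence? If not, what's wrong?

invalid (sequence truncated)

Leading byte 0xE6 = 11100110 → 3-byte form, but only 1 byte is present.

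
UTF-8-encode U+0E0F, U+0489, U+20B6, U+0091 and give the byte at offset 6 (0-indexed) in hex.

U+0E0F → 3-byte form E0 B8 8F at offsets 0–2.
U+0489 → 2-byte form D2 89 at offsets 3–4.
U+20B6 → 3-byte form E2 82 B6 at offsets 5–7.
Offset 6 falls in char 3's range; it's byte 2 of E2 82 B6 = 0x82.

0x82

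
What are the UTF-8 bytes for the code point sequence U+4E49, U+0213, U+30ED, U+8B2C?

E4 B9 89 C8 93 E3 83 AD E8 AC AC

U+4E49: 3-byte form → E4 B9 89.
U+0213: 2-byte form → C8 93.
U+30ED: 3-byte form → E3 83 AD.
U+8B2C: 3-byte form → E8 AC AC.
Concatenated (11 bytes): E4 B9 89 C8 93 E3 83 AD E8 AC AC.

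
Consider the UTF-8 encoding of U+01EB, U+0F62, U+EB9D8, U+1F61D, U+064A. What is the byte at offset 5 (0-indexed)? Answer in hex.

U+01EB → 2-byte form C7 AB at offsets 0–1.
U+0F62 → 3-byte form E0 BD A2 at offsets 2–4.
U+EB9D8 → 4-byte form F3 AB A7 98 at offsets 5–8.
Offset 5 falls in char 3's range; it's byte 1 of F3 AB A7 98 = 0xF3.

0xF3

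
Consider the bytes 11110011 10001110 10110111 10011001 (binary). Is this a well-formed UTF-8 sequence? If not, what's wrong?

Leading byte 0xF3 = 11110011 → 4-byte form.
Continuation bytes 0x8E=10001110, 0xB7=10110111, 0x99=10011001 all match 10xxxxxx.
Decoded value 0xCEDD9 is ≥ 0x10000 (shortest form) and not a surrogate.

valid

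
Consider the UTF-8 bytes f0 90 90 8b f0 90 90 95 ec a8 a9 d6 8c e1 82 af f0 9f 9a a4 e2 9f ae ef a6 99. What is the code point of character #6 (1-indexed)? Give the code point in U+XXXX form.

Offset 0: leading byte 0xF0 = 11110000 → 4-byte char #1 = F0 90 90 8B.
Offset 4: leading byte 0xF0 = 11110000 → 4-byte char #2 = F0 90 90 95.
Offset 8: leading byte 0xEC = 11101100 → 3-byte char #3 = EC A8 A9.
Offset 11: leading byte 0xD6 = 11010110 → 2-byte char #4 = D6 8C.
Offset 13: leading byte 0xE1 = 11100001 → 3-byte char #5 = E1 82 AF.
Offset 16: leading byte 0xF0 = 11110000 → 4-byte char #6 = F0 9F 9A A4.
Leading byte 0xF0 = 11110000 matches 11110xxx → 4-byte sequence.
Byte 1: 0xF0 = 11110000, payload 000 (3 bits).
Byte 2: 0x9F = 10011111 (10xxxxxx ✓), payload 011111.
Byte 3: 0x9A = 10011010 (10xxxxxx ✓), payload 011010.
Byte 4: 0xA4 = 10100100 (10xxxxxx ✓), payload 100100.
Concatenate: 000011111011010100100 = 0x1F6A4 (21 bits → U+1F6A4).

U+1F6A4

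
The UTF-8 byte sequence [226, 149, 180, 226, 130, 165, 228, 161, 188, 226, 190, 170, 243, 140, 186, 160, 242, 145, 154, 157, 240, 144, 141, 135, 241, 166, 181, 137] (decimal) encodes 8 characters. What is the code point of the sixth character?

U+9169D

Offset 0: leading byte 0xE2 = 11100010 → 3-byte char #1 = E2 95 B4.
Offset 3: leading byte 0xE2 = 11100010 → 3-byte char #2 = E2 82 A5.
Offset 6: leading byte 0xE4 = 11100100 → 3-byte char #3 = E4 A1 BC.
Offset 9: leading byte 0xE2 = 11100010 → 3-byte char #4 = E2 BE AA.
Offset 12: leading byte 0xF3 = 11110011 → 4-byte char #5 = F3 8C BA A0.
Offset 16: leading byte 0xF2 = 11110010 → 4-byte char #6 = F2 91 9A 9D.
Leading byte 0xF2 = 11110010 matches 11110xxx → 4-byte sequence.
Byte 1: 0xF2 = 11110010, payload 010 (3 bits).
Byte 2: 0x91 = 10010001 (10xxxxxx ✓), payload 010001.
Byte 3: 0x9A = 10011010 (10xxxxxx ✓), payload 011010.
Byte 4: 0x9D = 10011101 (10xxxxxx ✓), payload 011101.
Concatenate: 010010001011010011101 = 0x9169D (21 bits → U+9169D).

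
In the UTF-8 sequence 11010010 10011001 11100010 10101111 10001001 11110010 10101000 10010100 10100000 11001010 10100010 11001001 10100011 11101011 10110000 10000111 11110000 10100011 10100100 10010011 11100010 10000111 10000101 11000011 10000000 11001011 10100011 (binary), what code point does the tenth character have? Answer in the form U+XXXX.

Offset 0: leading byte 0xD2 = 11010010 → 2-byte char #1 = D2 99.
Offset 2: leading byte 0xE2 = 11100010 → 3-byte char #2 = E2 AF 89.
Offset 5: leading byte 0xF2 = 11110010 → 4-byte char #3 = F2 A8 94 A0.
Offset 9: leading byte 0xCA = 11001010 → 2-byte char #4 = CA A2.
Offset 11: leading byte 0xC9 = 11001001 → 2-byte char #5 = C9 A3.
Offset 13: leading byte 0xEB = 11101011 → 3-byte char #6 = EB B0 87.
Offset 16: leading byte 0xF0 = 11110000 → 4-byte char #7 = F0 A3 A4 93.
Offset 20: leading byte 0xE2 = 11100010 → 3-byte char #8 = E2 87 85.
Offset 23: leading byte 0xC3 = 11000011 → 2-byte char #9 = C3 80.
Offset 25: leading byte 0xCB = 11001011 → 2-byte char #10 = CB A3.
Leading byte 0xCB = 11001011 matches 110xxxxx → 2-byte sequence.
Byte 1: 0xCB = 11001011, payload 01011 (5 bits).
Byte 2: 0xA3 = 10100011 (10xxxxxx ✓), payload 100011.
Concatenate: 01011100011 = 0x2E3 (11 bits → U+02E3).

U+02E3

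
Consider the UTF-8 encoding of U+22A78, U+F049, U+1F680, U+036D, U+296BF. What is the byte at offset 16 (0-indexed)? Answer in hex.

U+22A78 → 4-byte form F0 A2 A9 B8 at offsets 0–3.
U+F049 → 3-byte form EF 81 89 at offsets 4–6.
U+1F680 → 4-byte form F0 9F 9A 80 at offsets 7–10.
U+036D → 2-byte form CD AD at offsets 11–12.
U+296BF → 4-byte form F0 A9 9A BF at offsets 13–16.
Offset 16 falls in char 5's range; it's byte 4 of F0 A9 9A BF = 0xBF.

0xBF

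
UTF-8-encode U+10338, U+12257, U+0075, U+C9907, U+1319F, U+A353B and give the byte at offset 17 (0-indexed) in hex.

U+10338 → 4-byte form F0 90 8C B8 at offsets 0–3.
U+12257 → 4-byte form F0 92 89 97 at offsets 4–7.
U+0075 → 1-byte form 75 at offsets 8–8.
U+C9907 → 4-byte form F3 89 A4 87 at offsets 9–12.
U+1319F → 4-byte form F0 93 86 9F at offsets 13–16.
U+A353B → 4-byte form F2 A3 94 BB at offsets 17–20.
Offset 17 falls in char 6's range; it's byte 1 of F2 A3 94 BB = 0xF2.

0xF2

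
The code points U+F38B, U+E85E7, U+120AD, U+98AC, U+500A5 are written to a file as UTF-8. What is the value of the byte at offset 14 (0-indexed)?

0xF1

U+F38B → 3-byte form EF 8E 8B at offsets 0–2.
U+E85E7 → 4-byte form F3 A8 97 A7 at offsets 3–6.
U+120AD → 4-byte form F0 92 82 AD at offsets 7–10.
U+98AC → 3-byte form E9 A2 AC at offsets 11–13.
U+500A5 → 4-byte form F1 90 82 A5 at offsets 14–17.
Offset 14 falls in char 5's range; it's byte 1 of F1 90 82 A5 = 0xF1.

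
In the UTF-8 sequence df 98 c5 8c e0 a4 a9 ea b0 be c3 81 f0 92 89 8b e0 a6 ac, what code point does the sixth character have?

U+1224B

Offset 0: leading byte 0xDF = 11011111 → 2-byte char #1 = DF 98.
Offset 2: leading byte 0xC5 = 11000101 → 2-byte char #2 = C5 8C.
Offset 4: leading byte 0xE0 = 11100000 → 3-byte char #3 = E0 A4 A9.
Offset 7: leading byte 0xEA = 11101010 → 3-byte char #4 = EA B0 BE.
Offset 10: leading byte 0xC3 = 11000011 → 2-byte char #5 = C3 81.
Offset 12: leading byte 0xF0 = 11110000 → 4-byte char #6 = F0 92 89 8B.
Leading byte 0xF0 = 11110000 matches 11110xxx → 4-byte sequence.
Byte 1: 0xF0 = 11110000, payload 000 (3 bits).
Byte 2: 0x92 = 10010010 (10xxxxxx ✓), payload 010010.
Byte 3: 0x89 = 10001001 (10xxxxxx ✓), payload 001001.
Byte 4: 0x8B = 10001011 (10xxxxxx ✓), payload 001011.
Concatenate: 000010010001001001011 = 0x1224B (21 bits → U+1224B).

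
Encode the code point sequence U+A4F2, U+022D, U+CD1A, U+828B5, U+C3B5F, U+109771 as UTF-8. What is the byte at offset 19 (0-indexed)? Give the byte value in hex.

U+A4F2 → 3-byte form EA 93 B2 at offsets 0–2.
U+022D → 2-byte form C8 AD at offsets 3–4.
U+CD1A → 3-byte form EC B4 9A at offsets 5–7.
U+828B5 → 4-byte form F2 82 A2 B5 at offsets 8–11.
U+C3B5F → 4-byte form F3 83 AD 9F at offsets 12–15.
U+109771 → 4-byte form F4 89 9D B1 at offsets 16–19.
Offset 19 falls in char 6's range; it's byte 4 of F4 89 9D B1 = 0xB1.

0xB1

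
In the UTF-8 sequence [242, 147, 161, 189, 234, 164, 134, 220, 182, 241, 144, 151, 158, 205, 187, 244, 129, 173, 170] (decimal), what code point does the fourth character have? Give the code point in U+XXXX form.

U+505DE

Offset 0: leading byte 0xF2 = 11110010 → 4-byte char #1 = F2 93 A1 BD.
Offset 4: leading byte 0xEA = 11101010 → 3-byte char #2 = EA A4 86.
Offset 7: leading byte 0xDC = 11011100 → 2-byte char #3 = DC B6.
Offset 9: leading byte 0xF1 = 11110001 → 4-byte char #4 = F1 90 97 9E.
Leading byte 0xF1 = 11110001 matches 11110xxx → 4-byte sequence.
Byte 1: 0xF1 = 11110001, payload 001 (3 bits).
Byte 2: 0x90 = 10010000 (10xxxxxx ✓), payload 010000.
Byte 3: 0x97 = 10010111 (10xxxxxx ✓), payload 010111.
Byte 4: 0x9E = 10011110 (10xxxxxx ✓), payload 011110.
Concatenate: 001010000010111011110 = 0x505DE (21 bits → U+505DE).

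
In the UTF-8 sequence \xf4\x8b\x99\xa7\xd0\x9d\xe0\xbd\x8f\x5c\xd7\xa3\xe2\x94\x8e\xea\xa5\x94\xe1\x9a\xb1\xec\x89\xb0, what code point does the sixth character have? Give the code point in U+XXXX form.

U+250E

Offset 0: leading byte 0xF4 = 11110100 → 4-byte char #1 = F4 8B 99 A7.
Offset 4: leading byte 0xD0 = 11010000 → 2-byte char #2 = D0 9D.
Offset 6: leading byte 0xE0 = 11100000 → 3-byte char #3 = E0 BD 8F.
Offset 9: leading byte 0x5C = 01011100 → 1-byte char #4 = 5C.
Offset 10: leading byte 0xD7 = 11010111 → 2-byte char #5 = D7 A3.
Offset 12: leading byte 0xE2 = 11100010 → 3-byte char #6 = E2 94 8E.
Leading byte 0xE2 = 11100010 matches 1110xxxx → 3-byte sequence.
Byte 1: 0xE2 = 11100010, payload 0010 (4 bits).
Byte 2: 0x94 = 10010100 (10xxxxxx ✓), payload 010100.
Byte 3: 0x8E = 10001110 (10xxxxxx ✓), payload 001110.
Concatenate: 0010010100001110 = 0x250E (16 bits → U+250E).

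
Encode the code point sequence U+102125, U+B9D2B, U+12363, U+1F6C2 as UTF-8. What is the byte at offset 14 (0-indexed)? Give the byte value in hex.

U+102125 → 4-byte form F4 82 84 A5 at offsets 0–3.
U+B9D2B → 4-byte form F2 B9 B4 AB at offsets 4–7.
U+12363 → 4-byte form F0 92 8D A3 at offsets 8–11.
U+1F6C2 → 4-byte form F0 9F 9B 82 at offsets 12–15.
Offset 14 falls in char 4's range; it's byte 3 of F0 9F 9B 82 = 0x9B.

0x9B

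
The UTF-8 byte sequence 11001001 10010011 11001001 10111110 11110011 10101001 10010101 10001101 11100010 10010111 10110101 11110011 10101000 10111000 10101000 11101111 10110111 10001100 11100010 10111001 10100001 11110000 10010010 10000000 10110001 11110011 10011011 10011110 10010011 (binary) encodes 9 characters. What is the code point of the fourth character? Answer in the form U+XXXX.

Offset 0: leading byte 0xC9 = 11001001 → 2-byte char #1 = C9 93.
Offset 2: leading byte 0xC9 = 11001001 → 2-byte char #2 = C9 BE.
Offset 4: leading byte 0xF3 = 11110011 → 4-byte char #3 = F3 A9 95 8D.
Offset 8: leading byte 0xE2 = 11100010 → 3-byte char #4 = E2 97 B5.
Leading byte 0xE2 = 11100010 matches 1110xxxx → 3-byte sequence.
Byte 1: 0xE2 = 11100010, payload 0010 (4 bits).
Byte 2: 0x97 = 10010111 (10xxxxxx ✓), payload 010111.
Byte 3: 0xB5 = 10110101 (10xxxxxx ✓), payload 110101.
Concatenate: 0010010111110101 = 0x25F5 (16 bits → U+25F5).

U+25F5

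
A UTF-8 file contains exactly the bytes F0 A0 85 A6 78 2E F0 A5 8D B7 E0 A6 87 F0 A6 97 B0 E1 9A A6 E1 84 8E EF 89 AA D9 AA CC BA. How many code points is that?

11

Byte at offset 0: 0xF0 = 11110000 → 4-byte char (#1). Advance 4.
Byte at offset 4: 0x78 = 01111000 → 1-byte char (#2). Advance 1.
Byte at offset 5: 0x2E = 00101110 → 1-byte char (#3). Advance 1.
Byte at offset 6: 0xF0 = 11110000 → 4-byte char (#4). Advance 4.
Byte at offset 10: 0xE0 = 11100000 → 3-byte char (#5). Advance 3.
Byte at offset 13: 0xF0 = 11110000 → 4-byte char (#6). Advance 4.
Byte at offset 17: 0xE1 = 11100001 → 3-byte char (#7). Advance 3.
Byte at offset 20: 0xE1 = 11100001 → 3-byte char (#8). Advance 3.
Byte at offset 23: 0xEF = 11101111 → 3-byte char (#9). Advance 3.
Byte at offset 26: 0xD9 = 11011001 → 2-byte char (#10). Advance 2.
Byte at offset 28: 0xCC = 11001100 → 2-byte char (#11). Advance 2.
Reached end at offset 30 after 11 code points.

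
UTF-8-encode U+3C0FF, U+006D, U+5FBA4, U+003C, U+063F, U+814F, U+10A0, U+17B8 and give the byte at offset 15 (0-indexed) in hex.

0xE1

U+3C0FF → 4-byte form F0 BC 83 BF at offsets 0–3.
U+006D → 1-byte form 6D at offsets 4–4.
U+5FBA4 → 4-byte form F1 9F AE A4 at offsets 5–8.
U+003C → 1-byte form 3C at offsets 9–9.
U+063F → 2-byte form D8 BF at offsets 10–11.
U+814F → 3-byte form E8 85 8F at offsets 12–14.
U+10A0 → 3-byte form E1 82 A0 at offsets 15–17.
Offset 15 falls in char 7's range; it's byte 1 of E1 82 A0 = 0xE1.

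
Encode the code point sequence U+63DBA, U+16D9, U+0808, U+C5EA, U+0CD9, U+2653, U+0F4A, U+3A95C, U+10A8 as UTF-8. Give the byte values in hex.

F1 A3 B6 BA E1 9B 99 E0 A0 88 EC 97 AA E0 B3 99 E2 99 93 E0 BD 8A F0 BA A5 9C E1 82 A8

U+63DBA: 4-byte form → F1 A3 B6 BA.
U+16D9: 3-byte form → E1 9B 99.
U+0808: 3-byte form → E0 A0 88.
U+C5EA: 3-byte form → EC 97 AA.
U+0CD9: 3-byte form → E0 B3 99.
U+2653: 3-byte form → E2 99 93.
U+0F4A: 3-byte form → E0 BD 8A.
U+3A95C: 4-byte form → F0 BA A5 9C.
U+10A8: 3-byte form → E1 82 A8.
Concatenated (29 bytes): F1 A3 B6 BA E1 9B 99 E0 A0 88 EC 97 AA E0 B3 99 E2 99 93 E0 BD 8A F0 BA A5 9C E1 82 A8.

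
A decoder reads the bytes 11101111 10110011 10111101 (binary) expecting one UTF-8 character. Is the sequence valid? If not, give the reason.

Leading byte 0xEF = 11101111 → 3-byte form.
Continuation bytes 0xB3=10110011, 0xBD=10111101 all match 10xxxxxx.
Decoded value 0xFCFD is ≥ 0x800 (shortest form) and not a surrogate.

valid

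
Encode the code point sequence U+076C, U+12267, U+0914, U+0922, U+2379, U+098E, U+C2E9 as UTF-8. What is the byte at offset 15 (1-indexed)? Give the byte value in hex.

1-indexed offset 15 is 0-indexed offset 14.
U+076C → 2-byte form DD AC at offsets 0–1.
U+12267 → 4-byte form F0 92 89 A7 at offsets 2–5.
U+0914 → 3-byte form E0 A4 94 at offsets 6–8.
U+0922 → 3-byte form E0 A4 A2 at offsets 9–11.
U+2379 → 3-byte form E2 8D B9 at offsets 12–14.
Offset 14 falls in char 5's range; it's byte 3 of E2 8D B9 = 0xB9.

0xB9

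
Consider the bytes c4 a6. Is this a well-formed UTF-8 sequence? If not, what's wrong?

Leading byte 0xC4 = 11000100 → 2-byte form.
Continuation bytes 0xA6=10100110 all match 10xxxxxx.
Decoded value 0x126 is ≥ 0x80 (shortest form) and not a surrogate.

valid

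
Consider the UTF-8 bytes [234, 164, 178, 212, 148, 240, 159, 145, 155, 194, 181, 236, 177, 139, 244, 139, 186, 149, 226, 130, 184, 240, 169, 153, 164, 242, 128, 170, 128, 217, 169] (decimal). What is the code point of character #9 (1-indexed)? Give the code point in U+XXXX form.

Offset 0: leading byte 0xEA = 11101010 → 3-byte char #1 = EA A4 B2.
Offset 3: leading byte 0xD4 = 11010100 → 2-byte char #2 = D4 94.
Offset 5: leading byte 0xF0 = 11110000 → 4-byte char #3 = F0 9F 91 9B.
Offset 9: leading byte 0xC2 = 11000010 → 2-byte char #4 = C2 B5.
Offset 11: leading byte 0xEC = 11101100 → 3-byte char #5 = EC B1 8B.
Offset 14: leading byte 0xF4 = 11110100 → 4-byte char #6 = F4 8B BA 95.
Offset 18: leading byte 0xE2 = 11100010 → 3-byte char #7 = E2 82 B8.
Offset 21: leading byte 0xF0 = 11110000 → 4-byte char #8 = F0 A9 99 A4.
Offset 25: leading byte 0xF2 = 11110010 → 4-byte char #9 = F2 80 AA 80.
Leading byte 0xF2 = 11110010 matches 11110xxx → 4-byte sequence.
Byte 1: 0xF2 = 11110010, payload 010 (3 bits).
Byte 2: 0x80 = 10000000 (10xxxxxx ✓), payload 000000.
Byte 3: 0xAA = 10101010 (10xxxxxx ✓), payload 101010.
Byte 4: 0x80 = 10000000 (10xxxxxx ✓), payload 000000.
Concatenate: 010000000101010000000 = 0x80A80 (21 bits → U+80A80).

U+80A80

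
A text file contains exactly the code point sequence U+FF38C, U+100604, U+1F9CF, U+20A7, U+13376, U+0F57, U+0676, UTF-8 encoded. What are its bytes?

F3 BF 8E 8C F4 80 98 84 F0 9F A7 8F E2 82 A7 F0 93 8D B6 E0 BD 97 D9 B6

U+FF38C: 4-byte form → F3 BF 8E 8C.
U+100604: 4-byte form → F4 80 98 84.
U+1F9CF: 4-byte form → F0 9F A7 8F.
U+20A7: 3-byte form → E2 82 A7.
U+13376: 4-byte form → F0 93 8D B6.
U+0F57: 3-byte form → E0 BD 97.
U+0676: 2-byte form → D9 B6.
Concatenated (24 bytes): F3 BF 8E 8C F4 80 98 84 F0 9F A7 8F E2 82 A7 F0 93 8D B6 E0 BD 97 D9 B6.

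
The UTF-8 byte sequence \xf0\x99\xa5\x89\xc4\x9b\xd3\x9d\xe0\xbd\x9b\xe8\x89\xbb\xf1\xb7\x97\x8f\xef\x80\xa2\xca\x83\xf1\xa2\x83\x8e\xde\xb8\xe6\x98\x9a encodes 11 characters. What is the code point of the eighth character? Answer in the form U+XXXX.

U+0283

Offset 0: leading byte 0xF0 = 11110000 → 4-byte char #1 = F0 99 A5 89.
Offset 4: leading byte 0xC4 = 11000100 → 2-byte char #2 = C4 9B.
Offset 6: leading byte 0xD3 = 11010011 → 2-byte char #3 = D3 9D.
Offset 8: leading byte 0xE0 = 11100000 → 3-byte char #4 = E0 BD 9B.
Offset 11: leading byte 0xE8 = 11101000 → 3-byte char #5 = E8 89 BB.
Offset 14: leading byte 0xF1 = 11110001 → 4-byte char #6 = F1 B7 97 8F.
Offset 18: leading byte 0xEF = 11101111 → 3-byte char #7 = EF 80 A2.
Offset 21: leading byte 0xCA = 11001010 → 2-byte char #8 = CA 83.
Leading byte 0xCA = 11001010 matches 110xxxxx → 2-byte sequence.
Byte 1: 0xCA = 11001010, payload 01010 (5 bits).
Byte 2: 0x83 = 10000011 (10xxxxxx ✓), payload 000011.
Concatenate: 01010000011 = 0x283 (11 bits → U+0283).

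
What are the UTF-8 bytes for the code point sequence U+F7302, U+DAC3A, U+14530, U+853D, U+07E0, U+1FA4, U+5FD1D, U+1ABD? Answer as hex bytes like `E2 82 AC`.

U+F7302: 4-byte form → F3 B7 8C 82.
U+DAC3A: 4-byte form → F3 9A B0 BA.
U+14530: 4-byte form → F0 94 94 B0.
U+853D: 3-byte form → E8 94 BD.
U+07E0: 2-byte form → DF A0.
U+1FA4: 3-byte form → E1 BE A4.
U+5FD1D: 4-byte form → F1 9F B4 9D.
U+1ABD: 3-byte form → E1 AA BD.
Concatenated (27 bytes): F3 B7 8C 82 F3 9A B0 BA F0 94 94 B0 E8 94 BD DF A0 E1 BE A4 F1 9F B4 9D E1 AA BD.

F3 B7 8C 82 F3 9A B0 BA F0 94 94 B0 E8 94 BD DF A0 E1 BE A4 F1 9F B4 9D E1 AA BD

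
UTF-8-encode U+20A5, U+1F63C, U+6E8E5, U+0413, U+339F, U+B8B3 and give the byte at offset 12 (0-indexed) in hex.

0x93

U+20A5 → 3-byte form E2 82 A5 at offsets 0–2.
U+1F63C → 4-byte form F0 9F 98 BC at offsets 3–6.
U+6E8E5 → 4-byte form F1 AE A3 A5 at offsets 7–10.
U+0413 → 2-byte form D0 93 at offsets 11–12.
Offset 12 falls in char 4's range; it's byte 2 of D0 93 = 0x93.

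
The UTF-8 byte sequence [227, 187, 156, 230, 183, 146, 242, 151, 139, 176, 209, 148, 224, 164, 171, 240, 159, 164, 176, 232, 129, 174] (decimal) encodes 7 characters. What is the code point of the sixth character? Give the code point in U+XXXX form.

Offset 0: leading byte 0xE3 = 11100011 → 3-byte char #1 = E3 BB 9C.
Offset 3: leading byte 0xE6 = 11100110 → 3-byte char #2 = E6 B7 92.
Offset 6: leading byte 0xF2 = 11110010 → 4-byte char #3 = F2 97 8B B0.
Offset 10: leading byte 0xD1 = 11010001 → 2-byte char #4 = D1 94.
Offset 12: leading byte 0xE0 = 11100000 → 3-byte char #5 = E0 A4 AB.
Offset 15: leading byte 0xF0 = 11110000 → 4-byte char #6 = F0 9F A4 B0.
Leading byte 0xF0 = 11110000 matches 11110xxx → 4-byte sequence.
Byte 1: 0xF0 = 11110000, payload 000 (3 bits).
Byte 2: 0x9F = 10011111 (10xxxxxx ✓), payload 011111.
Byte 3: 0xA4 = 10100100 (10xxxxxx ✓), payload 100100.
Byte 4: 0xB0 = 10110000 (10xxxxxx ✓), payload 110000.
Concatenate: 000011111100100110000 = 0x1F930 (21 bits → U+1F930).

U+1F930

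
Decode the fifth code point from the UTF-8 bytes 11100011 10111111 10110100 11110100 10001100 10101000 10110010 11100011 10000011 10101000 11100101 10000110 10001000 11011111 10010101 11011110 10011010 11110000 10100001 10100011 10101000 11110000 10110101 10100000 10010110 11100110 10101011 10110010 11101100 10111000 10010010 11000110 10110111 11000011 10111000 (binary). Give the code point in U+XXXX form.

Offset 0: leading byte 0xE3 = 11100011 → 3-byte char #1 = E3 BF B4.
Offset 3: leading byte 0xF4 = 11110100 → 4-byte char #2 = F4 8C A8 B2.
Offset 7: leading byte 0xE3 = 11100011 → 3-byte char #3 = E3 83 A8.
Offset 10: leading byte 0xE5 = 11100101 → 3-byte char #4 = E5 86 88.
Offset 13: leading byte 0xDF = 11011111 → 2-byte char #5 = DF 95.
Leading byte 0xDF = 11011111 matches 110xxxxx → 2-byte sequence.
Byte 1: 0xDF = 11011111, payload 11111 (5 bits).
Byte 2: 0x95 = 10010101 (10xxxxxx ✓), payload 010101.
Concatenate: 11111010101 = 0x7D5 (11 bits → U+07D5).

U+07D5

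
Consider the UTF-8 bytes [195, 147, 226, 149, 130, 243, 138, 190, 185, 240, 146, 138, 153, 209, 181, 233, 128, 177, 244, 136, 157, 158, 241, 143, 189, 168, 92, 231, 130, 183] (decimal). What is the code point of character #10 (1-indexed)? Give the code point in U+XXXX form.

U+70B7

Offset 0: leading byte 0xC3 = 11000011 → 2-byte char #1 = C3 93.
Offset 2: leading byte 0xE2 = 11100010 → 3-byte char #2 = E2 95 82.
Offset 5: leading byte 0xF3 = 11110011 → 4-byte char #3 = F3 8A BE B9.
Offset 9: leading byte 0xF0 = 11110000 → 4-byte char #4 = F0 92 8A 99.
Offset 13: leading byte 0xD1 = 11010001 → 2-byte char #5 = D1 B5.
Offset 15: leading byte 0xE9 = 11101001 → 3-byte char #6 = E9 80 B1.
Offset 18: leading byte 0xF4 = 11110100 → 4-byte char #7 = F4 88 9D 9E.
Offset 22: leading byte 0xF1 = 11110001 → 4-byte char #8 = F1 8F BD A8.
Offset 26: leading byte 0x5C = 01011100 → 1-byte char #9 = 5C.
Offset 27: leading byte 0xE7 = 11100111 → 3-byte char #10 = E7 82 B7.
Leading byte 0xE7 = 11100111 matches 1110xxxx → 3-byte sequence.
Byte 1: 0xE7 = 11100111, payload 0111 (4 bits).
Byte 2: 0x82 = 10000010 (10xxxxxx ✓), payload 000010.
Byte 3: 0xB7 = 10110111 (10xxxxxx ✓), payload 110111.
Concatenate: 0111000010110111 = 0x70B7 (16 bits → U+70B7).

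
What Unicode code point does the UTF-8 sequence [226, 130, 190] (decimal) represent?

U+20BE

Leading byte 0xE2 = 11100010 matches 1110xxxx → 3-byte sequence.
Byte 1: 0xE2 = 11100010, payload 0010 (4 bits).
Byte 2: 0x82 = 10000010 (10xxxxxx ✓), payload 000010.
Byte 3: 0xBE = 10111110 (10xxxxxx ✓), payload 111110.
Concatenate: 0010000010111110 = 0x20BE (16 bits → U+20BE).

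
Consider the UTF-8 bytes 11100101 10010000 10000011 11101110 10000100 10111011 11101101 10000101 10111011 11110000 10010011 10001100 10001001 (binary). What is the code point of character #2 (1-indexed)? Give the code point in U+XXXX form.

U+E13B

Offset 0: leading byte 0xE5 = 11100101 → 3-byte char #1 = E5 90 83.
Offset 3: leading byte 0xEE = 11101110 → 3-byte char #2 = EE 84 BB.
Leading byte 0xEE = 11101110 matches 1110xxxx → 3-byte sequence.
Byte 1: 0xEE = 11101110, payload 1110 (4 bits).
Byte 2: 0x84 = 10000100 (10xxxxxx ✓), payload 000100.
Byte 3: 0xBB = 10111011 (10xxxxxx ✓), payload 111011.
Concatenate: 1110000100111011 = 0xE13B (16 bits → U+E13B).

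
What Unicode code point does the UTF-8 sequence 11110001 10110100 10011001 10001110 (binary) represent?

Leading byte 0xF1 = 11110001 matches 11110xxx → 4-byte sequence.
Byte 1: 0xF1 = 11110001, payload 001 (3 bits).
Byte 2: 0xB4 = 10110100 (10xxxxxx ✓), payload 110100.
Byte 3: 0x99 = 10011001 (10xxxxxx ✓), payload 011001.
Byte 4: 0x8E = 10001110 (10xxxxxx ✓), payload 001110.
Concatenate: 001110100011001001110 = 0x7464E (21 bits → U+7464E).

U+7464E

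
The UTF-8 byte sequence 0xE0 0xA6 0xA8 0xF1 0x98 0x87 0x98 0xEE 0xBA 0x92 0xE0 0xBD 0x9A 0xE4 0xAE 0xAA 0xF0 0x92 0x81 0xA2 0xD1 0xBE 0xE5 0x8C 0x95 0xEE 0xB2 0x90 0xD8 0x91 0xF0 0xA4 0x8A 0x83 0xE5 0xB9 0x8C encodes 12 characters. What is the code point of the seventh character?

U+047E

Offset 0: leading byte 0xE0 = 11100000 → 3-byte char #1 = E0 A6 A8.
Offset 3: leading byte 0xF1 = 11110001 → 4-byte char #2 = F1 98 87 98.
Offset 7: leading byte 0xEE = 11101110 → 3-byte char #3 = EE BA 92.
Offset 10: leading byte 0xE0 = 11100000 → 3-byte char #4 = E0 BD 9A.
Offset 13: leading byte 0xE4 = 11100100 → 3-byte char #5 = E4 AE AA.
Offset 16: leading byte 0xF0 = 11110000 → 4-byte char #6 = F0 92 81 A2.
Offset 20: leading byte 0xD1 = 11010001 → 2-byte char #7 = D1 BE.
Leading byte 0xD1 = 11010001 matches 110xxxxx → 2-byte sequence.
Byte 1: 0xD1 = 11010001, payload 10001 (5 bits).
Byte 2: 0xBE = 10111110 (10xxxxxx ✓), payload 111110.
Concatenate: 10001111110 = 0x47E (11 bits → U+047E).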